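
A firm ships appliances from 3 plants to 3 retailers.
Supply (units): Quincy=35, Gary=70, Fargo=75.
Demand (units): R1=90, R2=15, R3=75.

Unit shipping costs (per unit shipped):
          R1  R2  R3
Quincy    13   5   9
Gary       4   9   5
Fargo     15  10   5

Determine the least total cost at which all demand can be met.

990

A cheapest plan:
  Quincy→R1: 20 × 13 = 260
  Quincy→R2: 15 × 5 = 75
  Gary→R1: 70 × 4 = 280
  Fargo→R3: 75 × 5 = 375
Total = 260 + 75 + 280 + 375 = 990.
(Supply check: Quincy ships 35; Gary ships 70; Fargo ships 75.)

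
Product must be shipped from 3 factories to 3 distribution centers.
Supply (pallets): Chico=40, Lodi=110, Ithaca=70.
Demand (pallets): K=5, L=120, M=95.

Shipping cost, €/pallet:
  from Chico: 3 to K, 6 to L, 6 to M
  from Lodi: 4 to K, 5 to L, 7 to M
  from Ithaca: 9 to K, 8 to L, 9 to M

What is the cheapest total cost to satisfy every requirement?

1395

A cheapest plan:
  Chico→K: 5 × €3 = €15
  Chico→M: 35 × €6 = €210
  Lodi→L: 110 × €5 = €550
  Ithaca→L: 10 × €8 = €80
  Ithaca→M: 60 × €9 = €540
Total = 15 + 210 + 550 + 80 + 540 = €1395.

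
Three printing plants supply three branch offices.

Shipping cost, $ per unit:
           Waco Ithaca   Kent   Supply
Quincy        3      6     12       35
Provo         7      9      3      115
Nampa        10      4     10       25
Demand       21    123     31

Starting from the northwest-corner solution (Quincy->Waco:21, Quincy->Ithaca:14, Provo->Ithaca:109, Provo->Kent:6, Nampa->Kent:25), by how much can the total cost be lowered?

300

Current plan cost = 21·3 + 14·6 + 109·9 + 6·3 + 25·10 = $1396.
Optimal plan:
  Quincy–Waco: 21 boxes
  Quincy–Ithaca: 14 boxes
  Provo–Ithaca: 84 boxes
  Provo–Kent: 31 boxes
  Nampa–Ithaca: 25 boxes
Optimal cost = $1096.
Saving = 1396 − 1096 = $300.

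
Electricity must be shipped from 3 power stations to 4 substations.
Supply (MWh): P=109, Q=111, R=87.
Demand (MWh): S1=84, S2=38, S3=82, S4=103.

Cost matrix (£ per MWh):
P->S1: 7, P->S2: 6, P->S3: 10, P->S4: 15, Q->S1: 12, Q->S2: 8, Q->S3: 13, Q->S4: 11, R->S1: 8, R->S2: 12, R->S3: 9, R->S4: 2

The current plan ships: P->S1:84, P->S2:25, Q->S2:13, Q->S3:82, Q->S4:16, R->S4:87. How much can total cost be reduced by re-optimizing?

25

Current plan cost = 84·7 + 25·6 + 13·8 + 82·13 + 16·11 + 87·2 = £2258.
Optimal plan:
  P->S1: 84 × £7 = £588
  P->S3: 25 × £10 = £250
  Q->S2: 38 × £8 = £304
  Q->S3: 57 × £13 = £741
  Q->S4: 16 × £11 = £176
  R->S4: 87 × £2 = £174
Optimal cost = £2233.
Saving = 2258 − 2233 = £25.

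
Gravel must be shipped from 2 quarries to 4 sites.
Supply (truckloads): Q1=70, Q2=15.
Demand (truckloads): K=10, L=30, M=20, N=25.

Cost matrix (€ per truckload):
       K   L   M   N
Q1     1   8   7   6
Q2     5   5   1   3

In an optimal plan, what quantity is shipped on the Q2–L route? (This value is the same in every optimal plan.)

0

Solving gives:
  Q1 to K: 10 × €1 = €10
  Q1 to L: 30 × €8 = €240
  Q1 to M: 5 × €7 = €35
  Q1 to N: 25 × €6 = €150
  Q2 to M: 15 × €1 = €15
Total cost = €450.
The route Q2→L is not used.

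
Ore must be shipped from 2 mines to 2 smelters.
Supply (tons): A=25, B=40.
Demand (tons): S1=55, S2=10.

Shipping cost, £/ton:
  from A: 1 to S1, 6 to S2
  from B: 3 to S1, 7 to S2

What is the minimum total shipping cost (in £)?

A cheapest plan:
  A to S1: 25 tons
  B to S1: 30 tons
  B to S2: 10 tons
Total cost = £185.

185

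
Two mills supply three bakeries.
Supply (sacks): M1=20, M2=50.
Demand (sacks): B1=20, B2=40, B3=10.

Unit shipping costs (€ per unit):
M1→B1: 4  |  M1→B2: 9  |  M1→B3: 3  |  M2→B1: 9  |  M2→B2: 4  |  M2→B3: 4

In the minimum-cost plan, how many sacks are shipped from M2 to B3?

Optimal shipments:
  M1->B1: 20 × €4 = €80
  M2->B2: 40 × €4 = €160
  M2->B3: 10 × €4 = €40
Total cost = €280.
So M2→B3 carries 10 sacks.

10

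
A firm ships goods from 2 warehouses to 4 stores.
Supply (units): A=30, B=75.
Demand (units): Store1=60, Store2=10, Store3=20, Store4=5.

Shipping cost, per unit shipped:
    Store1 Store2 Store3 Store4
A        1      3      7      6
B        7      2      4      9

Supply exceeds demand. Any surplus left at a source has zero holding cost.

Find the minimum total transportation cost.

An optimal shipping plan:
  A->Store1: 30 units
  B->Store1: 30 units
  B->Store2: 10 units
  B->Store3: 20 units
  B->Store4: 5 units
Total cost = 385.
(Supply check: A ships 30; B ships 65.)

385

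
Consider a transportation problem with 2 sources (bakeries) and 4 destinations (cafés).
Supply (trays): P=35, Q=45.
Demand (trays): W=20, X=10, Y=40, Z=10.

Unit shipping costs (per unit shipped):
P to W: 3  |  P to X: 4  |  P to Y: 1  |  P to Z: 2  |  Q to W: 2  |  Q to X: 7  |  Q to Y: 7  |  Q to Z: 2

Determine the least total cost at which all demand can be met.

200

One minimum-cost allocation:
  P->Y: 35 × 1 = 35
  Q->W: 20 × 2 = 40
  Q->X: 10 × 7 = 70
  Q->Y: 5 × 7 = 35
  Q->Z: 10 × 2 = 20
Total = 35 + 40 + 70 + 35 + 20 = 200.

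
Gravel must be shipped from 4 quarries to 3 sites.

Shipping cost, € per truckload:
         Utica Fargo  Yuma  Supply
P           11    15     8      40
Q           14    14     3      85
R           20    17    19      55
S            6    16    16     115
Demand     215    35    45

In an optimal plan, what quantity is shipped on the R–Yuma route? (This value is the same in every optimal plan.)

The minimum-cost plan:
  P->Utica: 40 × €11 = €440
  Q->Utica: 40 × €14 = €560
  Q->Yuma: 45 × €3 = €135
  R->Utica: 20 × €20 = €400
  R->Fargo: 35 × €17 = €595
  S->Utica: 115 × €6 = €690
Total cost = €2820.
The route R→Yuma is not used.

0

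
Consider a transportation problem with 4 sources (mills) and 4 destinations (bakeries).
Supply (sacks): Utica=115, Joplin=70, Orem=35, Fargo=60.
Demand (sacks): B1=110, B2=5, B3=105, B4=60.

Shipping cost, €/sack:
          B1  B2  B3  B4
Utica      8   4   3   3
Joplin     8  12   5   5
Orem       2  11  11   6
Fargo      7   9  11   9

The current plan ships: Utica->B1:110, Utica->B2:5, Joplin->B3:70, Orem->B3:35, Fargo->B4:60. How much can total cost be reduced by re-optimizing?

940

Current plan cost = 110·8 + 5·4 + 70·5 + 35·11 + 60·9 = €2175.
Optimal plan:
  Utica->B2: 5 × €4 = €20
  Utica->B3: 105 × €3 = €315
  Utica->B4: 5 × €3 = €15
  Joplin->B1: 15 × €8 = €120
  Joplin->B4: 55 × €5 = €275
  Orem->B1: 35 × €2 = €70
  Fargo->B1: 60 × €7 = €420
Optimal cost = €1235.
Saving = 2175 − 1235 = €940.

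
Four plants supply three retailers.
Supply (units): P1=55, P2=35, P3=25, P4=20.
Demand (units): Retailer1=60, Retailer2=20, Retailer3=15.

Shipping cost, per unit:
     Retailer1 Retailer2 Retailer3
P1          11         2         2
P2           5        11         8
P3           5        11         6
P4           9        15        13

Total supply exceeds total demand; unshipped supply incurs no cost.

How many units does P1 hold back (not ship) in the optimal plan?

An optimal plan:
  P1 to Retailer2: 20 units
  P1 to Retailer3: 15 units
  P2 to Retailer1: 35 units
  P3 to Retailer1: 25 units
Total cost = 370.
P1 ships 35 of its 55, leaving 20.

20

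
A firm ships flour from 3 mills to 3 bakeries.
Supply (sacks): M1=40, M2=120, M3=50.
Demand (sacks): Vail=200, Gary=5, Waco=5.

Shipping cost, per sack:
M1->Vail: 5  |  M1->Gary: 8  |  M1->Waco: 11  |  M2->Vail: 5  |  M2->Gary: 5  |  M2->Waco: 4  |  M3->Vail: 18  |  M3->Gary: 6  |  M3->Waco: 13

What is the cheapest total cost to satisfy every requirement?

One minimum-cost allocation:
  M1 to Vail: 40 × 5 = 200
  M2 to Vail: 120 × 5 = 600
  M3 to Vail: 40 × 18 = 720
  M3 to Gary: 5 × 6 = 30
  M3 to Waco: 5 × 13 = 65
Total = 200 + 600 + 720 + 30 + 65 = 1615.
(Supply check: M1 ships 40; M2 ships 120; M3 ships 50.)

1615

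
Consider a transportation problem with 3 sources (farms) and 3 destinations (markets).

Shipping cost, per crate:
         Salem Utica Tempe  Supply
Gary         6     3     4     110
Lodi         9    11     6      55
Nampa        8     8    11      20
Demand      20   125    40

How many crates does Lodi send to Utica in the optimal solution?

0

The minimum-cost plan:
  Gary→Utica: 110 × 3 = 330
  Lodi→Salem: 15 × 9 = 135
  Lodi→Tempe: 40 × 6 = 240
  Nampa→Salem: 5 × 8 = 40
  Nampa→Utica: 15 × 8 = 120
Total cost = 865.
The route Lodi→Utica is not used.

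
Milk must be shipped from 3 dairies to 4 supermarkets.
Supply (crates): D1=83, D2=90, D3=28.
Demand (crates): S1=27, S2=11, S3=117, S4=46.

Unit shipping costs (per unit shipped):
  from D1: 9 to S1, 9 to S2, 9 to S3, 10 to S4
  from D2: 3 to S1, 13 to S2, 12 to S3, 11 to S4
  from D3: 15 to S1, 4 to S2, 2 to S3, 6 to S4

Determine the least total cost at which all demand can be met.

An optimal shipping plan:
  D1→S2: 11 × 9 = 99
  D1→S3: 72 × 9 = 648
  D2→S1: 27 × 3 = 81
  D2→S3: 17 × 12 = 204
  D2→S4: 46 × 11 = 506
  D3→S3: 28 × 2 = 56
Total = 99 + 648 + 81 + 204 + 506 + 56 = 1594.

1594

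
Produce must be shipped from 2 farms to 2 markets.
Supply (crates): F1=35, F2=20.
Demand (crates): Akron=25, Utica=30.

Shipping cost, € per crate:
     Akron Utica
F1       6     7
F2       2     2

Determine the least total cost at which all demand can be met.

260

One minimum-cost allocation:
  F1–Akron: 25 × €6 = €150
  F1–Utica: 10 × €7 = €70
  F2–Utica: 20 × €2 = €40
Total = 150 + 70 + 40 = €260.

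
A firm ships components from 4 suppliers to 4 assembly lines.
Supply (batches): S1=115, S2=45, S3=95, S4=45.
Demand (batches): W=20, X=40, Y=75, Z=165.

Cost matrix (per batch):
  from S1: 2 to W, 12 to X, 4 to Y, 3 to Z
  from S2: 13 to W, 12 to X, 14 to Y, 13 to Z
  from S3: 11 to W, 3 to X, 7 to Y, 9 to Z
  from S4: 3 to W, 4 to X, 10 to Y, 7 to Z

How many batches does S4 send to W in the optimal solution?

20

Optimal shipments:
  S1->Z: 115 × 3 = 345
  S2->Z: 45 × 13 = 585
  S3->X: 20 × 3 = 60
  S3->Y: 75 × 7 = 525
  S4->W: 20 × 3 = 60
  S4->X: 20 × 4 = 80
  S4->Z: 5 × 7 = 35
Total cost = 1690.
So S4→W carries 20 batches.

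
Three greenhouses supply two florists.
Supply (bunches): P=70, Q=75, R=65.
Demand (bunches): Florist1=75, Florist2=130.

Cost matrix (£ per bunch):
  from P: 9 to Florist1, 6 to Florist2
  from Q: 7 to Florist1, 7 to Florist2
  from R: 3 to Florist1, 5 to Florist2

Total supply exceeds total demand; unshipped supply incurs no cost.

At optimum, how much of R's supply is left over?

Minimum-cost shipments:
  P to Florist2: 70 bunches
  Q to Florist1: 10 bunches
  Q to Florist2: 60 bunches
  R to Florist1: 65 bunches
Total cost = £1105.
R ships 65 of its 65, leaving 0.

0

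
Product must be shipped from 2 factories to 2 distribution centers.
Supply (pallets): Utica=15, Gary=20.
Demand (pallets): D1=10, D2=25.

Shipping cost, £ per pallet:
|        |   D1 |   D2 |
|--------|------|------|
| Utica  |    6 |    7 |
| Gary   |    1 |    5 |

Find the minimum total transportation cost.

165

An optimal shipping plan:
  Utica to D2: 15 × £7 = £105
  Gary to D1: 10 × £1 = £10
  Gary to D2: 10 × £5 = £50
Total = 105 + 10 + 50 = £165.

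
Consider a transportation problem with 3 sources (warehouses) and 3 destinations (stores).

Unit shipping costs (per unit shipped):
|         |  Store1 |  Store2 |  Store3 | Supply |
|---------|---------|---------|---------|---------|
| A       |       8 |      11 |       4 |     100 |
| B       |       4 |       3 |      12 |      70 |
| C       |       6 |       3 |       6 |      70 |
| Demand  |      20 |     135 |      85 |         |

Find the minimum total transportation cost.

885

An optimal shipping plan:
  A->Store1: 15 × 8 = 120
  A->Store3: 85 × 4 = 340
  B->Store1: 5 × 4 = 20
  B->Store2: 65 × 3 = 195
  C->Store2: 70 × 3 = 210
Total = 120 + 340 + 20 + 195 + 210 = 885.
(Supply check: A ships 100; B ships 70; C ships 70.)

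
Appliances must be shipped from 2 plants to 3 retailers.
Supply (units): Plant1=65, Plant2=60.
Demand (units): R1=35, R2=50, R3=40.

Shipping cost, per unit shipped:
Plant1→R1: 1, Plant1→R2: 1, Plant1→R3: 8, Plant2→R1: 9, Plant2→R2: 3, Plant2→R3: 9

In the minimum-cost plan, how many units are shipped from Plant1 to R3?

The minimum-cost plan:
  Plant1–R1: 35 × 1 = 35
  Plant1–R2: 30 × 1 = 30
  Plant2–R2: 20 × 3 = 60
  Plant2–R3: 40 × 9 = 360
Total cost = 485.
The route Plant1→R3 is not used.

0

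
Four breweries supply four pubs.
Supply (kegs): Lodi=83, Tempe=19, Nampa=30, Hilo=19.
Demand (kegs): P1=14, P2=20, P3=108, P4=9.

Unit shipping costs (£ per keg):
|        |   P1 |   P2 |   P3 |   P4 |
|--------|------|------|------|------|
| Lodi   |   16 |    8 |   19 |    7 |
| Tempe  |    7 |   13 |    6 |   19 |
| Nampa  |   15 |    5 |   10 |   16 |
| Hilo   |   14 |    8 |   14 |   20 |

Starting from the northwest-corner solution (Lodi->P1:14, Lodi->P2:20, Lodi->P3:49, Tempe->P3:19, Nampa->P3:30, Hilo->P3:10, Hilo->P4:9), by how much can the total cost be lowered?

162

Current plan cost = 14·16 + 20·8 + 49·19 + 19·6 + 30·10 + 10·14 + 9·20 = £2049.
Optimal plan:
  Lodi to P1: 14 kegs
  Lodi to P2: 20 kegs
  Lodi to P3: 40 kegs
  Lodi to P4: 9 kegs
  Tempe to P3: 19 kegs
  Nampa to P3: 30 kegs
  Hilo to P3: 19 kegs
Optimal cost = £1887.
Saving = 2049 − 1887 = £162.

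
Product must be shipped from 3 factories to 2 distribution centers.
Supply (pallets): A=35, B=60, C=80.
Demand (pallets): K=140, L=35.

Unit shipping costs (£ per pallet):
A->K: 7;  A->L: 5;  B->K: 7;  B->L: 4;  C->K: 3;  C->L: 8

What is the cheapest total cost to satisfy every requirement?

An optimal shipping plan:
  A to K: 35 × £7 = £245
  B to K: 25 × £7 = £175
  B to L: 35 × £4 = £140
  C to K: 80 × £3 = £240
Total = 245 + 175 + 140 + 240 = £800.

800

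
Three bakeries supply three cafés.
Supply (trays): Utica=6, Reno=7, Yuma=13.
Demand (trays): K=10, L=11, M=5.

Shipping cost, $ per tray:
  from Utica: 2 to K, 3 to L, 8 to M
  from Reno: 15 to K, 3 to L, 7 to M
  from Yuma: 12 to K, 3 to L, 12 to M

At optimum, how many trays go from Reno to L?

2

The minimum-cost plan:
  Utica->K: 6 trays
  Reno->L: 2 trays
  Reno->M: 5 trays
  Yuma->K: 4 trays
  Yuma->L: 9 trays
Total cost = $128.
So Reno→L carries 2 trays.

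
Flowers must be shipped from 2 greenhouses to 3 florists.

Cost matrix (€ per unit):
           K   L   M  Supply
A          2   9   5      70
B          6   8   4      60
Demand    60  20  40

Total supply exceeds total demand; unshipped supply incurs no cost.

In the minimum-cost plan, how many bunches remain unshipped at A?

10

Minimum-cost shipments:
  A->K: 60 × €2 = €120
  B->L: 20 × €8 = €160
  B->M: 40 × €4 = €160
Total cost = €440.
A ships 60 of its 70, leaving 10.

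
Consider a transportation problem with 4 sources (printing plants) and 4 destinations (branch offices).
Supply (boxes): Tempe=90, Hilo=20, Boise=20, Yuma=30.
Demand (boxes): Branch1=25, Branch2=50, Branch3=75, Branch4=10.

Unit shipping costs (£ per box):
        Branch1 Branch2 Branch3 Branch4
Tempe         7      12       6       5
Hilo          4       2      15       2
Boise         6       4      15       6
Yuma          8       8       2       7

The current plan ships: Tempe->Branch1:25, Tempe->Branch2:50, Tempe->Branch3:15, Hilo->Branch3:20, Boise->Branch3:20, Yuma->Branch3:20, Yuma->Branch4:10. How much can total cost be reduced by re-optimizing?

Current plan cost = 25·7 + 50·12 + 15·6 + 20·15 + 20·15 + 20·2 + 10·7 = £1575.
Optimal plan:
  Tempe–Branch1: 25 × £7 = £175
  Tempe–Branch2: 10 × £12 = £120
  Tempe–Branch3: 45 × £6 = £270
  Tempe–Branch4: 10 × £5 = £50
  Hilo–Branch2: 20 × £2 = £40
  Boise–Branch2: 20 × £4 = £80
  Yuma–Branch3: 30 × £2 = £60
Optimal cost = £795.
Saving = 1575 − 795 = £780.

780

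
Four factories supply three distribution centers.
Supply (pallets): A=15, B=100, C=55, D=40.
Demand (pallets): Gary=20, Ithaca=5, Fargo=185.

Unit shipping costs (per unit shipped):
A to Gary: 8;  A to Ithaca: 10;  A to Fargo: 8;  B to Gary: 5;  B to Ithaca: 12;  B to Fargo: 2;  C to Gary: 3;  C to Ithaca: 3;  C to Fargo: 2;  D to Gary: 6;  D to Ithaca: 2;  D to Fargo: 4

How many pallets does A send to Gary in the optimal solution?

Optimal shipments:
  A->Gary: 15 × 8 = 120
  B->Fargo: 100 × 2 = 200
  C->Gary: 5 × 3 = 15
  C->Fargo: 50 × 2 = 100
  D->Ithaca: 5 × 2 = 10
  D->Fargo: 35 × 4 = 140
Total cost = 585.
So A→Gary carries 15 pallets.

15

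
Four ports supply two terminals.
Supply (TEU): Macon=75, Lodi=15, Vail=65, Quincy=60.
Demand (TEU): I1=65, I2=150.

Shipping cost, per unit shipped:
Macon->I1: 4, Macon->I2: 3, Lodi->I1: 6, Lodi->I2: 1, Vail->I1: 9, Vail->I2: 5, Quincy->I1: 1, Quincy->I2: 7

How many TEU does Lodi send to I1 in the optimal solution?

Optimal shipments:
  Macon to I1: 5 × 4 = 20
  Macon to I2: 70 × 3 = 210
  Lodi to I2: 15 × 1 = 15
  Vail to I2: 65 × 5 = 325
  Quincy to I1: 60 × 1 = 60
Total cost = 630.
The route Lodi→I1 is not used.

0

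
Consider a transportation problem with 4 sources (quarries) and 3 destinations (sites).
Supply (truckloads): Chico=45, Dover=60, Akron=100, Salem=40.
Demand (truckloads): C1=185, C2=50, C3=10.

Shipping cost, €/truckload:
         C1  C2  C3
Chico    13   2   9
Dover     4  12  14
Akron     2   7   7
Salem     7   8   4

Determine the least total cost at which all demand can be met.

785

A cheapest plan:
  Chico→C2: 45 × €2 = €90
  Dover→C1: 60 × €4 = €240
  Akron→C1: 100 × €2 = €200
  Salem→C1: 25 × €7 = €175
  Salem→C2: 5 × €8 = €40
  Salem→C3: 10 × €4 = €40
Total = 90 + 240 + 200 + 175 + 40 + 40 = €785.
(Supply check: Chico ships 45; Dover ships 60; Akron ships 100; Salem ships 40.)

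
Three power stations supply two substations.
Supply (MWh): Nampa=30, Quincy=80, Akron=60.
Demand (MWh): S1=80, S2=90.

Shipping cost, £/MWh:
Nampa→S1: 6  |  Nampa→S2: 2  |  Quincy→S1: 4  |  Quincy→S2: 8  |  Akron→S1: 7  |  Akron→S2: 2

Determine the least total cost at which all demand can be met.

500

Optimal allocation:
  Nampa->S2: 30 × £2 = £60
  Quincy->S1: 80 × £4 = £320
  Akron->S2: 60 × £2 = £120
Total = 60 + 320 + 120 = £500.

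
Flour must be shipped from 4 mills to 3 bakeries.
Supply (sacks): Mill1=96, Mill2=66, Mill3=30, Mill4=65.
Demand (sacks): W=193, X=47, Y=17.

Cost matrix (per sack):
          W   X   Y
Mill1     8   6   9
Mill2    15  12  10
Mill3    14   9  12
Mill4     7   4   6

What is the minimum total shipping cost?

An optimal shipping plan:
  Mill1→W: 96 sacks
  Mill2→W: 32 sacks
  Mill2→X: 17 sacks
  Mill2→Y: 17 sacks
  Mill3→X: 30 sacks
  Mill4→W: 65 sacks
Total cost = 2347.

2347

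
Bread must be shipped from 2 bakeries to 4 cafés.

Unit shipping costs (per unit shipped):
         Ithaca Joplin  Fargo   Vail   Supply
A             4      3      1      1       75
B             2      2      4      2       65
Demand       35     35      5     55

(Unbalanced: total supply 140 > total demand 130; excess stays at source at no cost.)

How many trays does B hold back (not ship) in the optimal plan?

0

An optimal plan:
  A→Joplin: 5 trays
  A→Fargo: 5 trays
  A→Vail: 55 trays
  B→Ithaca: 35 trays
  B→Joplin: 30 trays
Total cost = 205.
B ships 65 of its 65, leaving 0.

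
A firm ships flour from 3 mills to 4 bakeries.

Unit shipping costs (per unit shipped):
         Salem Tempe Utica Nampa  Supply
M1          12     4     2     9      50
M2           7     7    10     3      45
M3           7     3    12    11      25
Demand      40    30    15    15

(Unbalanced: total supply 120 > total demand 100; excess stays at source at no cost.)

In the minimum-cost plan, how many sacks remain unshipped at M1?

20

Minimum-cost shipments:
  M1->Tempe: 15 × 4 = 60
  M1->Utica: 15 × 2 = 30
  M2->Salem: 30 × 7 = 210
  M2->Nampa: 15 × 3 = 45
  M3->Salem: 10 × 7 = 70
  M3->Tempe: 15 × 3 = 45
Total cost = 460.
M1 ships 30 of its 50, leaving 20.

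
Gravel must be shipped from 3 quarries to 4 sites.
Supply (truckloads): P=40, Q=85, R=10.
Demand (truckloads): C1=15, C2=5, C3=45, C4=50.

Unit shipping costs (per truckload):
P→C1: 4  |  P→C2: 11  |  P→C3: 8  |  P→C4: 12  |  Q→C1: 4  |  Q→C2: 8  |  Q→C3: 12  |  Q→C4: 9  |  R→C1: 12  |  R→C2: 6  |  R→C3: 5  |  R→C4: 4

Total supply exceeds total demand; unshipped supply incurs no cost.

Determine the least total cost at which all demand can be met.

A cheapest plan:
  P–C3: 40 × 8 = 320
  Q–C1: 15 × 4 = 60
  Q–C2: 5 × 8 = 40
  Q–C4: 45 × 9 = 405
  R–C3: 5 × 5 = 25
  R–C4: 5 × 4 = 20
Total = 320 + 60 + 40 + 405 + 25 + 20 = 870.

870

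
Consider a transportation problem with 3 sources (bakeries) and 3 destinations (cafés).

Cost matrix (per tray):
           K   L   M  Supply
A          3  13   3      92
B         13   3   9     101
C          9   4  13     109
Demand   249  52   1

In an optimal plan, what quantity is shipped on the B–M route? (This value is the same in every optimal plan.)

Solving gives:
  A→K: 92 × 3 = 276
  B→K: 48 × 13 = 624
  B→L: 52 × 3 = 156
  B→M: 1 × 9 = 9
  C→K: 109 × 9 = 981
Total cost = 2046.
So B→M carries 1 trays.

1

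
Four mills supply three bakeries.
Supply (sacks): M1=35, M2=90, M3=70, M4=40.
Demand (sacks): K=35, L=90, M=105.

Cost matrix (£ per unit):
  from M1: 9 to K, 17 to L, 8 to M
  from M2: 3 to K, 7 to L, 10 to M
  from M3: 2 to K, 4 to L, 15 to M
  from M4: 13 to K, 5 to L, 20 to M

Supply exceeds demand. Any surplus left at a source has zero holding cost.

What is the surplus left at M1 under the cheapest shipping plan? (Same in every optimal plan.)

0

Minimum-cost shipments:
  M1->M: 35 × £8 = £280
  M2->K: 15 × £3 = £45
  M2->M: 70 × £10 = £700
  M3->K: 20 × £2 = £40
  M3->L: 50 × £4 = £200
  M4->L: 40 × £5 = £200
Total cost = £1465.
M1 ships 35 of its 35, leaving 0.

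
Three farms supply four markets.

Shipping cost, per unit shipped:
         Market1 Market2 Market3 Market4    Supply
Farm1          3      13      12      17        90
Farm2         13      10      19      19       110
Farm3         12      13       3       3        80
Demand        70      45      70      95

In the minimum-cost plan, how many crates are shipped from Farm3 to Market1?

0

The minimum-cost plan:
  Farm1->Market1: 70 × 3 = 210
  Farm1->Market3: 20 × 12 = 240
  Farm2->Market2: 45 × 10 = 450
  Farm2->Market4: 65 × 19 = 1235
  Farm3->Market3: 50 × 3 = 150
  Farm3->Market4: 30 × 3 = 90
Total cost = 2375.
The route Farm3→Market1 is not used.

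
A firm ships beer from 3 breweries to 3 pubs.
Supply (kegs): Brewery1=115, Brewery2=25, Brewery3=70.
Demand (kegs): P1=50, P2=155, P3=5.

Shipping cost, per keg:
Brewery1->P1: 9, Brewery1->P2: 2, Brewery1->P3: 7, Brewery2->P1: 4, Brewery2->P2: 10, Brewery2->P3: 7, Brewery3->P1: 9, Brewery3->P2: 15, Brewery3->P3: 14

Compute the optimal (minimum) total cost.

One minimum-cost allocation:
  Brewery1 to P2: 115 × 2 = 230
  Brewery2 to P2: 20 × 10 = 200
  Brewery2 to P3: 5 × 7 = 35
  Brewery3 to P1: 50 × 9 = 450
  Brewery3 to P2: 20 × 15 = 300
Total = 230 + 200 + 35 + 450 + 300 = 1215.

1215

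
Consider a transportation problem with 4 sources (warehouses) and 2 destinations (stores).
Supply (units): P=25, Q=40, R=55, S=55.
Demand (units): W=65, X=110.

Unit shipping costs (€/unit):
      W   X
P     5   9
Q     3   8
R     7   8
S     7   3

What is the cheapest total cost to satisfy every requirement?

A cheapest plan:
  P–W: 25 × €5 = €125
  Q–W: 40 × €3 = €120
  R–X: 55 × €8 = €440
  S–X: 55 × €3 = €165
Total = 125 + 120 + 440 + 165 = €850.
(Supply check: P ships 25; Q ships 40; R ships 55; S ships 55.)

850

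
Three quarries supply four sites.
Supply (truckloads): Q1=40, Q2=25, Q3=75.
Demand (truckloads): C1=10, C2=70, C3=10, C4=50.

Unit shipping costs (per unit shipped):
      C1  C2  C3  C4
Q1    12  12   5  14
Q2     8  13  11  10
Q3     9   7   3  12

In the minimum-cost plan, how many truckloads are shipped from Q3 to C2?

Solving gives:
  Q1–C3: 10 × 5 = 50
  Q1–C4: 30 × 14 = 420
  Q2–C1: 5 × 8 = 40
  Q2–C4: 20 × 10 = 200
  Q3–C1: 5 × 9 = 45
  Q3–C2: 70 × 7 = 490
Total cost = 1245.
So Q3→C2 carries 70 truckloads.

70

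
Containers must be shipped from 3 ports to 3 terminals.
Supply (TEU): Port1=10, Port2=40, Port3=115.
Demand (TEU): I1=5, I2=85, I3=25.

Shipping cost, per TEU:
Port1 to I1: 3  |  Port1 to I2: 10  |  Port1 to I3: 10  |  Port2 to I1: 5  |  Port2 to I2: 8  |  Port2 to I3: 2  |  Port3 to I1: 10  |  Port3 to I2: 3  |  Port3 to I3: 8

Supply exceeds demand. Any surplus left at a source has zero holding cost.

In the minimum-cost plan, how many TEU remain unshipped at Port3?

30

An optimal plan:
  Port1 to I1: 5 × 3 = 15
  Port2 to I3: 25 × 2 = 50
  Port3 to I2: 85 × 3 = 255
Total cost = 320.
Port3 ships 85 of its 115, leaving 30.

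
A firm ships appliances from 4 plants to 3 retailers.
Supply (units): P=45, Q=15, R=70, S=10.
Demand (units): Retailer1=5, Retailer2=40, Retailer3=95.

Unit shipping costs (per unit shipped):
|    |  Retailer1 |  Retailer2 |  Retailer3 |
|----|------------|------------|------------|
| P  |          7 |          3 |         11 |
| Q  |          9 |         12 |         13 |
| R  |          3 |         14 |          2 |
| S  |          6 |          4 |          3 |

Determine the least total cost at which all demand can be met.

520

One minimum-cost allocation:
  P–Retailer1: 5 × 7 = 35
  P–Retailer2: 40 × 3 = 120
  Q–Retailer3: 15 × 13 = 195
  R–Retailer3: 70 × 2 = 140
  S–Retailer3: 10 × 3 = 30
Total = 35 + 120 + 195 + 140 + 30 = 520.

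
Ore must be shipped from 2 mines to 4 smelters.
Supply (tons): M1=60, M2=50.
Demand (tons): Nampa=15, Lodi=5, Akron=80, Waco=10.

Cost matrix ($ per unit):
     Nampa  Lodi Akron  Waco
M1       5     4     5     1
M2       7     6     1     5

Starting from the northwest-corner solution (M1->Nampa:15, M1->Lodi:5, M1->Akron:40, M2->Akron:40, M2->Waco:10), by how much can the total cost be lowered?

80

Current plan cost = 15·5 + 5·4 + 40·5 + 40·1 + 10·5 = $385.
Optimal plan:
  M1->Nampa: 15 × $5 = $75
  M1->Lodi: 5 × $4 = $20
  M1->Akron: 30 × $5 = $150
  M1->Waco: 10 × $1 = $10
  M2->Akron: 50 × $1 = $50
Optimal cost = $305.
Saving = 385 − 305 = $80.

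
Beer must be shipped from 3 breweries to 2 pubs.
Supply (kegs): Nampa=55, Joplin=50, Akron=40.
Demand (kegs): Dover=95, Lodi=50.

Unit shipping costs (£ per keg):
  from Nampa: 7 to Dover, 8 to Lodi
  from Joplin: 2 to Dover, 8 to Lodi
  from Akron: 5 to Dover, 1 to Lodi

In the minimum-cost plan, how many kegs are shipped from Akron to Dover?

0

Optimal shipments:
  Nampa->Dover: 45 kegs
  Nampa->Lodi: 10 kegs
  Joplin->Dover: 50 kegs
  Akron->Lodi: 40 kegs
Total cost = £535.
The route Akron→Dover is not used.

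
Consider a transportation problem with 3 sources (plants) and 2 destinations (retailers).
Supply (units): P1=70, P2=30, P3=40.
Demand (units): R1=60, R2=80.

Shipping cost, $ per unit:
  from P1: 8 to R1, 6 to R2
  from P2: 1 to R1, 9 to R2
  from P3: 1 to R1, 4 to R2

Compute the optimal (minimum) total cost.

520

A cheapest plan:
  P1->R2: 70 × $6 = $420
  P2->R1: 30 × $1 = $30
  P3->R1: 30 × $1 = $30
  P3->R2: 10 × $4 = $40
Total = 420 + 30 + 30 + 40 = $520.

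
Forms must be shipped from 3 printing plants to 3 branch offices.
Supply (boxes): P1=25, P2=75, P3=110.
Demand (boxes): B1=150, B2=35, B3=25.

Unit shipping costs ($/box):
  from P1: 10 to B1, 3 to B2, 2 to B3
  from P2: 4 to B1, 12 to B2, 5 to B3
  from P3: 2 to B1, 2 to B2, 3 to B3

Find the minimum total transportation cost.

570

An optimal shipping plan:
  P1→B3: 25 boxes
  P2→B1: 75 boxes
  P3→B1: 75 boxes
  P3→B2: 35 boxes
Total cost = $570.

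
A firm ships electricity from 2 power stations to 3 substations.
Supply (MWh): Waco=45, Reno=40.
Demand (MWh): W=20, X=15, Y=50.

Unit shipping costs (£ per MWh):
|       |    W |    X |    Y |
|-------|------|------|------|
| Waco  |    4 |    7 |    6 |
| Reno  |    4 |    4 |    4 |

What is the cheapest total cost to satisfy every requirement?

One minimum-cost allocation:
  Waco to W: 20 × £4 = £80
  Waco to Y: 25 × £6 = £150
  Reno to X: 15 × £4 = £60
  Reno to Y: 25 × £4 = £100
Total = 80 + 150 + 60 + 100 = £390.

390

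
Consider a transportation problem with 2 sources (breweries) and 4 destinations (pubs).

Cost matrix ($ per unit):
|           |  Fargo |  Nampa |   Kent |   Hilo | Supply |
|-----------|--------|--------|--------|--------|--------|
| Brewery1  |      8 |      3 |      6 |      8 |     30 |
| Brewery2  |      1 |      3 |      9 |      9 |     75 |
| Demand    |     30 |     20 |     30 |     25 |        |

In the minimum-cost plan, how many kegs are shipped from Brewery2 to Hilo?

25

Optimal shipments:
  Brewery1->Kent: 30 × $6 = $180
  Brewery2->Fargo: 30 × $1 = $30
  Brewery2->Nampa: 20 × $3 = $60
  Brewery2->Hilo: 25 × $9 = $225
Total cost = $495.
So Brewery2→Hilo carries 25 kegs.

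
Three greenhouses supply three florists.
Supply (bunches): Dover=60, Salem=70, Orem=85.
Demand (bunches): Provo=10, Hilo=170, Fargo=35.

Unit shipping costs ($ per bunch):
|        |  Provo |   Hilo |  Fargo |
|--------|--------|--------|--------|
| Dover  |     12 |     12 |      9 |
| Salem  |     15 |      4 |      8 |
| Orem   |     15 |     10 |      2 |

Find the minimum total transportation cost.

A cheapest plan:
  Dover–Provo: 10 × $12 = $120
  Dover–Hilo: 50 × $12 = $600
  Salem–Hilo: 70 × $4 = $280
  Orem–Hilo: 50 × $10 = $500
  Orem–Fargo: 35 × $2 = $70
Total = 120 + 600 + 280 + 500 + 70 = $1570.

1570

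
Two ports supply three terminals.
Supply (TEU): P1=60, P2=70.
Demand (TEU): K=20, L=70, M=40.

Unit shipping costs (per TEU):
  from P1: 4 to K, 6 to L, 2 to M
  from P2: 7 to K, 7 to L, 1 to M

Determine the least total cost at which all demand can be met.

A cheapest plan:
  P1–K: 20 × 4 = 80
  P1–L: 40 × 6 = 240
  P2–L: 30 × 7 = 210
  P2–M: 40 × 1 = 40
Total = 80 + 240 + 210 + 40 = 570.
(Supply check: P1 ships 60; P2 ships 70.)

570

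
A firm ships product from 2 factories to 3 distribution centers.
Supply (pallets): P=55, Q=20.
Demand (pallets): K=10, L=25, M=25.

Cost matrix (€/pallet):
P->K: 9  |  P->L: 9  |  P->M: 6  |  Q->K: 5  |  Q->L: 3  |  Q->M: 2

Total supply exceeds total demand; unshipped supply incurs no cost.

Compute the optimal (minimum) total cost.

A cheapest plan:
  P to K: 10 × €9 = €90
  P to L: 5 × €9 = €45
  P to M: 25 × €6 = €150
  Q to L: 20 × €3 = €60
Total = 90 + 45 + 150 + 60 = €345.

345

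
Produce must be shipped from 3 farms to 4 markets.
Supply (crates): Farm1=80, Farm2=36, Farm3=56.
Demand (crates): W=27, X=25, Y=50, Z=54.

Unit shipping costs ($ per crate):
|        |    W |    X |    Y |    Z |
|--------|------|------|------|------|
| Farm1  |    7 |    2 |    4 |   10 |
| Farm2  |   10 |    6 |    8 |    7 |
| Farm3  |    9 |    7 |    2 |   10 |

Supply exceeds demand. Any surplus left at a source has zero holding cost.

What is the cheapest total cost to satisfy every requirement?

Optimal allocation:
  Farm1 to W: 27 × $7 = $189
  Farm1 to X: 25 × $2 = $50
  Farm1 to Z: 12 × $10 = $120
  Farm2 to Z: 36 × $7 = $252
  Farm3 to Y: 50 × $2 = $100
  Farm3 to Z: 6 × $10 = $60
Total = 189 + 50 + 120 + 252 + 100 + 60 = $771.

771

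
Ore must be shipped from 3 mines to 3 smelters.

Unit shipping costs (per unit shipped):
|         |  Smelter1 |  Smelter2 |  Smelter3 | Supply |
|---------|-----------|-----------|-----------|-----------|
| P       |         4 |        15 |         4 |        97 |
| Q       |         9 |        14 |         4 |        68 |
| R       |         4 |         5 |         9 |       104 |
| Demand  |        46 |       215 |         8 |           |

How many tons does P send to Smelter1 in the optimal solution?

The minimum-cost plan:
  P->Smelter1: 46 × 4 = 184
  P->Smelter2: 43 × 15 = 645
  P->Smelter3: 8 × 4 = 32
  Q->Smelter2: 68 × 14 = 952
  R->Smelter2: 104 × 5 = 520
Total cost = 2333.
So P→Smelter1 carries 46 tons.

46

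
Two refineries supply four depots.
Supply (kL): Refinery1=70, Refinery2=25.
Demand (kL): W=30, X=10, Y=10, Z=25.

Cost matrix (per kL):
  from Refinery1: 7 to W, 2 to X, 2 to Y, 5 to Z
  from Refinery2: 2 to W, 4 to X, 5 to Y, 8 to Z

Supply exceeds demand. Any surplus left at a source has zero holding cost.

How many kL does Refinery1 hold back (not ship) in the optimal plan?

20

An optimal plan:
  Refinery1 to W: 5 × 7 = 35
  Refinery1 to X: 10 × 2 = 20
  Refinery1 to Y: 10 × 2 = 20
  Refinery1 to Z: 25 × 5 = 125
  Refinery2 to W: 25 × 2 = 50
Total cost = 250.
Refinery1 ships 50 of its 70, leaving 20.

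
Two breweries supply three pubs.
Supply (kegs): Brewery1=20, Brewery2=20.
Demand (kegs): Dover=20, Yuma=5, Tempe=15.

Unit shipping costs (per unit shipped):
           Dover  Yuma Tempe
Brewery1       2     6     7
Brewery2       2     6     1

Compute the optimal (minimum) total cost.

85

A cheapest plan:
  Brewery1->Dover: 15 kegs
  Brewery1->Yuma: 5 kegs
  Brewery2->Dover: 5 kegs
  Brewery2->Tempe: 15 kegs
Total cost = 85.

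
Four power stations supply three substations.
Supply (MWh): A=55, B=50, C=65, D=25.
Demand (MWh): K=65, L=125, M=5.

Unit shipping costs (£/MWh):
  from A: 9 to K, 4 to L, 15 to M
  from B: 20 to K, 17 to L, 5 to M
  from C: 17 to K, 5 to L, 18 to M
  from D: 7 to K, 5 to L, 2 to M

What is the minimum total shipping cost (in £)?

Optimal allocation:
  A->L: 55 × £4 = £220
  B->K: 40 × £20 = £800
  B->L: 5 × £17 = £85
  B->M: 5 × £5 = £25
  C->L: 65 × £5 = £325
  D->K: 25 × £7 = £175
Total = 220 + 800 + 85 + 25 + 325 + 175 = £1630.

1630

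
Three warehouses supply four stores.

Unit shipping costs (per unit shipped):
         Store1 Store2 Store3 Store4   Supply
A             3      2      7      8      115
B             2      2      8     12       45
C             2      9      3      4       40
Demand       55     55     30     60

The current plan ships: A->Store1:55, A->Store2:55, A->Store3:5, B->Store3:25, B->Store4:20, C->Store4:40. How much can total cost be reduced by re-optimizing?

150

Current plan cost = 55·3 + 55·2 + 5·7 + 25·8 + 20·12 + 40·4 = 910.
Optimal plan:
  A–Store1: 10 × 3 = 30
  A–Store2: 55 × 2 = 110
  A–Store4: 50 × 8 = 400
  B–Store1: 45 × 2 = 90
  C–Store3: 30 × 3 = 90
  C–Store4: 10 × 4 = 40
Optimal cost = 760.
Saving = 910 − 760 = 150.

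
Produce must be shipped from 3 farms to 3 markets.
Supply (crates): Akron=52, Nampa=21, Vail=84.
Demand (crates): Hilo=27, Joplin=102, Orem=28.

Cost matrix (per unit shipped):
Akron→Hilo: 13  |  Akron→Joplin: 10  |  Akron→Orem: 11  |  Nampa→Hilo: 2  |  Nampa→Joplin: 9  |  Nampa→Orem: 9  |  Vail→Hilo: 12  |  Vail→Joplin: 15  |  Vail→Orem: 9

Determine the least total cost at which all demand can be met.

1636

An optimal shipping plan:
  Akron→Joplin: 52 × 10 = 520
  Nampa→Hilo: 21 × 2 = 42
  Vail→Hilo: 6 × 12 = 72
  Vail→Joplin: 50 × 15 = 750
  Vail→Orem: 28 × 9 = 252
Total = 520 + 42 + 72 + 750 + 252 = 1636.
(Supply check: Akron ships 52; Nampa ships 21; Vail ships 84.)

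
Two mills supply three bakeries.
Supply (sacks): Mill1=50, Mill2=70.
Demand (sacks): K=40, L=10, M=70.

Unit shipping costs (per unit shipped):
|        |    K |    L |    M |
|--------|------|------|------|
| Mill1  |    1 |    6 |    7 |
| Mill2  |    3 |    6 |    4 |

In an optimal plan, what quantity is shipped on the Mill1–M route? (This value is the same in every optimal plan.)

The minimum-cost plan:
  Mill1->K: 40 × 1 = 40
  Mill1->L: 10 × 6 = 60
  Mill2->M: 70 × 4 = 280
Total cost = 380.
The route Mill1→M is not used.

0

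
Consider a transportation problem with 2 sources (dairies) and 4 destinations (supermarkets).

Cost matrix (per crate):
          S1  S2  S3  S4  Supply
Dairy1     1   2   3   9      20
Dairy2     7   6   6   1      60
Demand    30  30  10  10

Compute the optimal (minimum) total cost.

One minimum-cost allocation:
  Dairy1->S1: 20 crates
  Dairy2->S1: 10 crates
  Dairy2->S2: 30 crates
  Dairy2->S3: 10 crates
  Dairy2->S4: 10 crates
Total cost = 340.
(Supply check: Dairy1 ships 20; Dairy2 ships 60.)

340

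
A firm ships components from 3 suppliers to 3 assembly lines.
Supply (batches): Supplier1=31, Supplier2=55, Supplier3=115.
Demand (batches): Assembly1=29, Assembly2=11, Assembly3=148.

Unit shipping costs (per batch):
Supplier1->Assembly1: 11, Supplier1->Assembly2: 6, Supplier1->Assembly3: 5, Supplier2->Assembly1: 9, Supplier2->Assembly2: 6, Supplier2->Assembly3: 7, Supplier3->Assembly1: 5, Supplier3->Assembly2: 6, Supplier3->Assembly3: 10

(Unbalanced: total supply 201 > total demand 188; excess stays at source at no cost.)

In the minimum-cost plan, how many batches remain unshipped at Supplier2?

An optimal plan:
  Supplier1→Assembly3: 31 × 5 = 155
  Supplier2→Assembly3: 55 × 7 = 385
  Supplier3→Assembly1: 29 × 5 = 145
  Supplier3→Assembly2: 11 × 6 = 66
  Supplier3→Assembly3: 62 × 10 = 620
Total cost = 1371.
Supplier2 ships 55 of its 55, leaving 0.

0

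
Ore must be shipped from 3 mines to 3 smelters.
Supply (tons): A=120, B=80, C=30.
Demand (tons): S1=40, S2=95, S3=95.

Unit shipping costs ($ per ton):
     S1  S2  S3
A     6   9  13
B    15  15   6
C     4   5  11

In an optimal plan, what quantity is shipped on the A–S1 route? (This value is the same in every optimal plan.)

40

Optimal shipments:
  A→S1: 40 × $6 = $240
  A→S2: 65 × $9 = $585
  A→S3: 15 × $13 = $195
  B→S3: 80 × $6 = $480
  C→S2: 30 × $5 = $150
Total cost = $1650.
So A→S1 carries 40 tons.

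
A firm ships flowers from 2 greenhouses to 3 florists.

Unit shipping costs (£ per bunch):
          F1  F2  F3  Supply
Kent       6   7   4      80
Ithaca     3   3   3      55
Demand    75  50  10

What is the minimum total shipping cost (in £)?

An optimal shipping plan:
  Kent–F1: 70 × £6 = £420
  Kent–F3: 10 × £4 = £40
  Ithaca–F1: 5 × £3 = £15
  Ithaca–F2: 50 × £3 = £150
Total = 420 + 40 + 15 + 150 = £625.

625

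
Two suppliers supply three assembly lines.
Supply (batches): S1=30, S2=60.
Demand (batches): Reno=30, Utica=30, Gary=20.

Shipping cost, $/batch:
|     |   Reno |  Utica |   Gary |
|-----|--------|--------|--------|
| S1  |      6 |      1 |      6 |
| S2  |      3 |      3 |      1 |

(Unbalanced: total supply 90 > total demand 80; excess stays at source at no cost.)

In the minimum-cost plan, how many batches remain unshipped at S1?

0

An optimal plan:
  S1->Utica: 30 batches
  S2->Reno: 30 batches
  S2->Gary: 20 batches
Total cost = $140.
S1 ships 30 of its 30, leaving 0.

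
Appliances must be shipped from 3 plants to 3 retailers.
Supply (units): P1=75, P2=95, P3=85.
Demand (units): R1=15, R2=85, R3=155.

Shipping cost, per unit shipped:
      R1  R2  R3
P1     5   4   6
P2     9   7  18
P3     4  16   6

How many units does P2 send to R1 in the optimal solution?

Solving gives:
  P1→R3: 75 × 6 = 450
  P2→R1: 10 × 9 = 90
  P2→R2: 85 × 7 = 595
  P3→R1: 5 × 4 = 20
  P3→R3: 80 × 6 = 480
Total cost = 1635.
So P2→R1 carries 10 units.

10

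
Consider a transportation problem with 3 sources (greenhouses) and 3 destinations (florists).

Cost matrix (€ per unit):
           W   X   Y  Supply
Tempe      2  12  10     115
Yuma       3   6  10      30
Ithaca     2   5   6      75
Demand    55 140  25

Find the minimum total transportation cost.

1335

Optimal allocation:
  Tempe–W: 55 × €2 = €110
  Tempe–X: 35 × €12 = €420
  Tempe–Y: 25 × €10 = €250
  Yuma–X: 30 × €6 = €180
  Ithaca–X: 75 × €5 = €375
Total = 110 + 420 + 250 + 180 + 375 = €1335.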